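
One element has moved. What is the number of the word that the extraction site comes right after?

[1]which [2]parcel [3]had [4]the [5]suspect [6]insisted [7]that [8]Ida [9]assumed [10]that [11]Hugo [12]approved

The displaced element is "which parcel" (word 2).
It is linked across 2 clause boundaries (that → that).
It functions as the direct object of "approved", so the gap sits immediately after word 12 ("approved").
Base order: The suspect had insisted that Ida assumed that Hugo approved which parcel.

12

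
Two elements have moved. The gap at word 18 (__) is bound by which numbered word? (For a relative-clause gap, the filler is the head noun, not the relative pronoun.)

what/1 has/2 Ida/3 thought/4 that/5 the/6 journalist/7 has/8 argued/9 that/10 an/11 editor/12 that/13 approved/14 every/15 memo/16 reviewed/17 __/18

The marked gap is the direct object of "reviewed".
Its filler is the fronted wh-phrase "what", at word 1.
(The other dependency links word 12 to a gap after word 13.)

1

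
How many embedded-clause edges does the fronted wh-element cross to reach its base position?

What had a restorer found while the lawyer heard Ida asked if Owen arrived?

0

"what" originates inside the matrix clause — no clause boundary is crossed.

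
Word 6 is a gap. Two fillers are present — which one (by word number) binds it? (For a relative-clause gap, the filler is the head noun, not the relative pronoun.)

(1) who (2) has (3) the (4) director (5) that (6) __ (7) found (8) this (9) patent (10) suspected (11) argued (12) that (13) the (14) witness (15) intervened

The marked gap is inside the relative clause, the subject of "found".
Its filler is the head noun "director" (via "that"), at word 4.
(The other dependency links word 1 to a gap after word 10.)

4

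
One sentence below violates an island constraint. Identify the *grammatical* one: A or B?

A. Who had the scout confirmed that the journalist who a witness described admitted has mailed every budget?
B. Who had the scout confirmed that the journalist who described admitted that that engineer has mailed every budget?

A

In B, the wh-phrase is extracted from inside a complex-NP island (relative clause) (introduced by "who"), which blocks movement.
In A, the extraction path crosses only that-complement boundaries, which are transparent.
So A is grammatical.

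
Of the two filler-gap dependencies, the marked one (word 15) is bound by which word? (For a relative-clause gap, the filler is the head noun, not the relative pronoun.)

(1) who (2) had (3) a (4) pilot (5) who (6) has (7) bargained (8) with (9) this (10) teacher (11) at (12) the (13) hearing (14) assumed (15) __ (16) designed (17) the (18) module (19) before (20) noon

The marked gap is the subject of "designed".
Its filler is the fronted wh-phrase "who", at word 1.
(The other dependency links word 4 to a gap after word 5.)

1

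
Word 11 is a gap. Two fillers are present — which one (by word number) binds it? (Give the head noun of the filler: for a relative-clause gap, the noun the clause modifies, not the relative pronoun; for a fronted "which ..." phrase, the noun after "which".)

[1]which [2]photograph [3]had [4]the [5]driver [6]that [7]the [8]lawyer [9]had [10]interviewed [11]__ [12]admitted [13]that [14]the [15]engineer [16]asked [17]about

5

The marked gap is inside the relative clause, the direct object of "interviewed".
Its filler is the head noun "driver" (via "that"), at word 5.
(The other dependency links word 2 to a gap after word 17.)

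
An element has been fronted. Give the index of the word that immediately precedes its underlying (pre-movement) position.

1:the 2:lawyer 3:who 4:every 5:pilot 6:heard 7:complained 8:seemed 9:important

The displaced element is "the lawyer" (word 2).
It is linked across 1 clause boundary (Ø).
It functions as the subject of "complained", so the gap sits immediately after word 6 ("heard").
Base order: Every pilot heard that the lawyer complained.

6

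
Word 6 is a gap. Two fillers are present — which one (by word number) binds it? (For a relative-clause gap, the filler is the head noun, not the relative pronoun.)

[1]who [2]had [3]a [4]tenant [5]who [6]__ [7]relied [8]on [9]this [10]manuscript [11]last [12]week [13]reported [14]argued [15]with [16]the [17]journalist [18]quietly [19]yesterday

4

The marked gap is inside the relative clause, the subject of "relied".
Its filler is the head noun "tenant" (via "who"), at word 4.
(The other dependency links word 1 to a gap after word 13.)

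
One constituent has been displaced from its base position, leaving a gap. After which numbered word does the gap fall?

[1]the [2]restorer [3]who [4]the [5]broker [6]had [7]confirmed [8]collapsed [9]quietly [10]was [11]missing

The displaced element is "the restorer" (word 2).
It is linked across 1 clause boundary (Ø).
It functions as the subject of "collapsed", so the gap sits immediately after word 7 ("confirmed").
Base order: The broker had confirmed that the restorer collapsed quietly.

7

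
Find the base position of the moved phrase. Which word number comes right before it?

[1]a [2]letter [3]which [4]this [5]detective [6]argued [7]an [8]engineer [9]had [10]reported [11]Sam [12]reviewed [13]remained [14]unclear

The displaced element is "a letter" (word 2).
It is linked across 2 clause boundaries (Ø → Ø).
It functions as the direct object of "reviewed", so the gap sits immediately after word 12 ("reviewed").
Base order: This detective argued an engineer had reported Sam reviewed a letter.

12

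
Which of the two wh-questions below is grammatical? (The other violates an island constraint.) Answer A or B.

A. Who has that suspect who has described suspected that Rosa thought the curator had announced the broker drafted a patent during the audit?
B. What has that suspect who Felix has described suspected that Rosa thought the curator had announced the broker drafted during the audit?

B

In A, the wh-phrase is extracted from inside a complex-NP island (relative clause) (introduced by "who"), which blocks movement.
In B, the extraction path crosses only that-complement boundaries, which are transparent.
So B is grammatical.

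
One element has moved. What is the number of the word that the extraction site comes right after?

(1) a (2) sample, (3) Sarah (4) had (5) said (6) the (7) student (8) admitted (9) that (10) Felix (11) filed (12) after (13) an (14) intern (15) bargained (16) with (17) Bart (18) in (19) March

11

The displaced element is "a sample" (word 2).
It is linked across 2 clause boundaries (Ø → that).
It functions as the direct object of "filed", so the gap sits immediately after word 11 ("filed").
Base order: Sarah had said the student admitted that Felix filed a sample after an intern bargained with Bart in March.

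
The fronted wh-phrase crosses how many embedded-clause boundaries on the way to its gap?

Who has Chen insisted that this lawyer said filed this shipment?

"who" is extracted from the subject of "filed".
Boundaries crossed, outermost first: [that], [Ø] — 2 in total.

2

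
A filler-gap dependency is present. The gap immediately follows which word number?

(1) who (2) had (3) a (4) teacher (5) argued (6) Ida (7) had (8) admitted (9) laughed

8

The displaced element is "who" (word 1).
It is linked across 2 clause boundaries (Ø → Ø).
It functions as the subject of "laughed", so the gap sits immediately after word 8 ("admitted").
Base order: A teacher had argued Ida had admitted who laughed.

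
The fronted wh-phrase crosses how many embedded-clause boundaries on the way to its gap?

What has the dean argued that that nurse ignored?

"what" is extracted from the object of "ignored".
Boundaries crossed, outermost first: [that] — 1 in total.

1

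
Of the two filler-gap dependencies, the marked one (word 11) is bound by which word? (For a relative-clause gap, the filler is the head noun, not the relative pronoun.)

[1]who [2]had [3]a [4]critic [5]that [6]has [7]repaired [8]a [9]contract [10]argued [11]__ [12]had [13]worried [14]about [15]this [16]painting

The marked gap is the subject of "worried".
Its filler is the fronted wh-phrase "who", at word 1.
(The other dependency links word 4 to a gap after word 5.)

1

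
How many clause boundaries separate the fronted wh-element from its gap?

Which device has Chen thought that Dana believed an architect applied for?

2

"which device" is extracted from the PP object of "applied".
Boundaries crossed, outermost first: [that], [Ø] — 2 in total.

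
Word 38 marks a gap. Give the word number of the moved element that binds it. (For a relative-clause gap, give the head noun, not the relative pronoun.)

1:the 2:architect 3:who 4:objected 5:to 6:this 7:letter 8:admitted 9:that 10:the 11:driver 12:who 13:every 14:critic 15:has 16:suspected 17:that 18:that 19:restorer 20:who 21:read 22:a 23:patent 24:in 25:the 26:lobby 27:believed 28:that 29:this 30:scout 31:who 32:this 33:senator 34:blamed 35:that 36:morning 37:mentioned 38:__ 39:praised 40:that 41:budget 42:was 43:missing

11

The gap at 38 is the subject of "praised", inside a relative clause.
The relative pronoun is "who" (word 12); it is bound by the head noun immediately before it.
Its filler is the head noun "driver", at word 11.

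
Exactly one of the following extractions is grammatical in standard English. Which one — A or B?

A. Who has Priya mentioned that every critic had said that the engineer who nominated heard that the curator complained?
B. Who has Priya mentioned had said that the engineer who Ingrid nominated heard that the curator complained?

In A, the wh-phrase is extracted from inside a complex-NP island (relative clause) (introduced by "who"), which blocks movement.
In B, the extraction path crosses only that-complement boundaries, which are transparent.
So B is grammatical.

B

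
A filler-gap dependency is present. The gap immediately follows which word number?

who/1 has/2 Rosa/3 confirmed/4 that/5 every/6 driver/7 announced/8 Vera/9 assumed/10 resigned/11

The displaced element is "who" (word 1).
It is linked across 3 clause boundaries (that → Ø → Ø).
It functions as the subject of "resigned", so the gap sits immediately after word 10 ("assumed").
Base order: Rosa has confirmed that every driver announced Vera assumed that who resigned.

10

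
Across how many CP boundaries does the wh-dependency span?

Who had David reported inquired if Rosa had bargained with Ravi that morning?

1

"who" is extracted from the subject of "inquired".
Boundaries crossed, outermost first: [Ø] — 1 in total.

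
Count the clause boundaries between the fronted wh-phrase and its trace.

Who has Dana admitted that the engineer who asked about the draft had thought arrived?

"who" is extracted from the subject of "arrived".
Boundaries crossed, outermost first: [that], [Ø] — 2 in total.

2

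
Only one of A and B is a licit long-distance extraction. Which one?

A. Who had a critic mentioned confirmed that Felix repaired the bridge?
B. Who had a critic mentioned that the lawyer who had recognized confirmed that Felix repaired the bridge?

A

In B, the wh-phrase is extracted from inside a complex-NP island (relative clause) (introduced by "who"), which blocks movement.
In A, the extraction path crosses only that-complement boundaries, which are transparent.
So A is grammatical.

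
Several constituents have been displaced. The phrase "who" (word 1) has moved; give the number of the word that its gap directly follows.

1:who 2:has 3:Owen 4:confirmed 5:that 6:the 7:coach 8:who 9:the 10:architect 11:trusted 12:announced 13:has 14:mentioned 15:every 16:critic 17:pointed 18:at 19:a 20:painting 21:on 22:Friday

12

The displaced element is "who" (word 1).
It is linked across 2 clause boundaries (that → Ø).
It functions as the subject of "mentioned", so the gap sits immediately after word 12 ("announced").
Base order: Owen has confirmed that the coach who the architect trusted announced that who has mentioned every critic pointed at a painting on Friday.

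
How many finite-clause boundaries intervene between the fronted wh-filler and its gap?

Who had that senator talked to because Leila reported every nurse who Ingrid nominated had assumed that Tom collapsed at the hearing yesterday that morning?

"who" originates inside the matrix clause — no clause boundary is crossed.

0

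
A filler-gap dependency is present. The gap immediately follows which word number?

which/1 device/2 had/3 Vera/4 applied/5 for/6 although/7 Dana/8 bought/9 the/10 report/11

6

The displaced element is "which device" (word 2).
It functions as the object of the preposition "for" of "applied", so the gap sits immediately after word 6 ("for").
Base order: Vera had applied for which device although Dana bought the report.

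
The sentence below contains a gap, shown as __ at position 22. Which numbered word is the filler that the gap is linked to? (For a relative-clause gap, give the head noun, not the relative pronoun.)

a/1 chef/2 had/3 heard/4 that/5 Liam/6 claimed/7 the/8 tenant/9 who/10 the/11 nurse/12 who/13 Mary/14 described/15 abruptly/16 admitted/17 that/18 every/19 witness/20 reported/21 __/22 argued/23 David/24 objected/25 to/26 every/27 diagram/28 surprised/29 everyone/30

9

The gap at 22 is the subject of "argued", inside a relative clause.
The relative pronoun is "who" (word 10); it is bound by the head noun immediately before it.
Its filler is the head noun "tenant", at word 9.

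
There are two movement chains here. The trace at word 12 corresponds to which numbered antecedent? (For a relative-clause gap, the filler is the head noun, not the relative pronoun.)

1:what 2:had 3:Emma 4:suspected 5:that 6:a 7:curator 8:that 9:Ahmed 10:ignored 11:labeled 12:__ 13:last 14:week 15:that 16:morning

The marked gap is the direct object of "labeled".
Its filler is the fronted wh-phrase "what", at word 1.
(The other dependency links word 7 to a gap after word 10.)

1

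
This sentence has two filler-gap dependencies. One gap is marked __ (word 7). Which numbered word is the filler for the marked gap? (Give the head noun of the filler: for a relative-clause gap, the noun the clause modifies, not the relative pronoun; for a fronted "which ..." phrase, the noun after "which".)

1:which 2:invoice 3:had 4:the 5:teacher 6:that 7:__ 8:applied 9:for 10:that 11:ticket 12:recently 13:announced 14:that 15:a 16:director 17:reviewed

The marked gap is inside the relative clause, the subject of "applied".
Its filler is the head noun "teacher" (via "that"), at word 5.
(The other dependency links word 2 to a gap after word 17.)

5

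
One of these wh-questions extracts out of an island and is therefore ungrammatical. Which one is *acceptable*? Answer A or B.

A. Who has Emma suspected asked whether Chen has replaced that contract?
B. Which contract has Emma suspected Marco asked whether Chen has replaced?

A

In B, the wh-phrase is extracted from inside a wh-island (introduced by "whether"), which blocks movement.
In A, the extraction path crosses only that-complement boundaries, which are transparent.
So A is grammatical.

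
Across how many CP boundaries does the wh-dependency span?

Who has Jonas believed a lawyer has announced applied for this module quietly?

2

"who" is extracted from the subject of "applied".
Boundaries crossed, outermost first: [Ø], [Ø] — 2 in total.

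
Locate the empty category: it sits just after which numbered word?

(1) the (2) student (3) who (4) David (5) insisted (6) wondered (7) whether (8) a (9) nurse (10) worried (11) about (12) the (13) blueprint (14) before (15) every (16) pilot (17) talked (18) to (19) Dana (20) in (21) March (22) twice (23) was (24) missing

5

The displaced element is "the student" (word 2).
It is linked across 1 clause boundary (Ø).
It functions as the subject of "wondered", so the gap sits immediately after word 5 ("insisted").
Base order: David insisted that the student wondered whether a nurse worried about the blueprint before every pilot talked to Dana in March twice.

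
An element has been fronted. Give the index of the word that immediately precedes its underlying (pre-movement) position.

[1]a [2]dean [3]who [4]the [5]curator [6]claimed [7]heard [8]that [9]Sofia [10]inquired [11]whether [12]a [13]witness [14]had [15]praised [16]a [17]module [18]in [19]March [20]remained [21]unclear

The displaced element is "a dean" (word 2).
It is linked across 1 clause boundary (Ø).
It functions as the subject of "heard", so the gap sits immediately after word 6 ("claimed").
Base order: The curator claimed that a dean heard that Sofia inquired whether a witness had praised a module in March.

6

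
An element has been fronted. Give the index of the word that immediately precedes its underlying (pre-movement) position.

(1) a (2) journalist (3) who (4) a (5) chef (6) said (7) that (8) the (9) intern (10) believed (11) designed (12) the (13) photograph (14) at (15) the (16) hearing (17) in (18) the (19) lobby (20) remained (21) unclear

10

The displaced element is "a journalist" (word 2).
It is linked across 2 clause boundaries (that → Ø).
It functions as the subject of "designed", so the gap sits immediately after word 10 ("believed").
Base order: A chef said that the intern believed that a journalist designed the photograph at the hearing in the lobby.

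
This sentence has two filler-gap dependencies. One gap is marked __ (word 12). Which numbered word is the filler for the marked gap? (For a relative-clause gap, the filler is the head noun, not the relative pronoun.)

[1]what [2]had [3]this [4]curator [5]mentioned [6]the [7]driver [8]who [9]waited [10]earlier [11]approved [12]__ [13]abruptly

The marked gap is the direct object of "approved".
Its filler is the fronted wh-phrase "what", at word 1.
(The other dependency links word 7 to a gap after word 8.)

1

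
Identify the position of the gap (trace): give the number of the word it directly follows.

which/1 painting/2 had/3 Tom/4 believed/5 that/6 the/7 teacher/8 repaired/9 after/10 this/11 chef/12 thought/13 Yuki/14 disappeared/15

The displaced element is "which painting" (word 2).
It is linked across 1 clause boundary (that).
It functions as the direct object of "repaired", so the gap sits immediately after word 9 ("repaired").
Base order: Tom had believed that the teacher repaired which painting after this chef thought Yuki disappeared.

9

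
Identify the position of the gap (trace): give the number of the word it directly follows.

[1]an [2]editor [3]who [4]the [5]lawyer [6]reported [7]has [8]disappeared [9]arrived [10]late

6

The displaced element is "an editor" (word 2).
It is linked across 1 clause boundary (Ø).
It functions as the subject of "disappeared", so the gap sits immediately after word 6 ("reported").
Base order: The lawyer reported that an editor has disappeared.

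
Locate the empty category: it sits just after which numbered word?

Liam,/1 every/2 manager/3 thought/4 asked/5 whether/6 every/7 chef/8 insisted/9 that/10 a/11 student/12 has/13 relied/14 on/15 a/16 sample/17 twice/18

4

The displaced element is "Liam" (word 1).
It is linked across 1 clause boundary (Ø).
It functions as the subject of "asked", so the gap sits immediately after word 4 ("thought").
Base order: Every manager thought that Liam asked whether every chef insisted that a student has relied on a sample twice.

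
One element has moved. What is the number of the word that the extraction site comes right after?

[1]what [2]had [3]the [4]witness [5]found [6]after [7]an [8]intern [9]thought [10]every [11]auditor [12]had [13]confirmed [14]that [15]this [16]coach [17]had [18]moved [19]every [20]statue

The displaced element is "what" (word 1).
It functions as the direct object of "found", so the gap sits immediately after word 5 ("found").
Base order: The witness had found what after an intern thought every auditor had confirmed that this coach had moved every statue.

5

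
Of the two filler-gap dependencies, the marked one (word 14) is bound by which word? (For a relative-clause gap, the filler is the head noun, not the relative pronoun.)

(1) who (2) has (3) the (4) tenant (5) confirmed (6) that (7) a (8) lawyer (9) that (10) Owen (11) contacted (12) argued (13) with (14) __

The marked gap is the object of the preposition "with" of "argued".
Its filler is the fronted wh-phrase "who", at word 1.
(The other dependency links word 8 to a gap after word 11.)

1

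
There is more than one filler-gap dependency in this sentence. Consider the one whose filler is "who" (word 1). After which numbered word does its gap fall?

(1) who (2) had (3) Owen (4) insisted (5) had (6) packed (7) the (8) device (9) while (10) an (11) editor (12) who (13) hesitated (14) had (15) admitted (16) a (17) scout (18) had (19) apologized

4

The displaced element is "who" (word 1).
It is linked across 1 clause boundary (Ø).
It functions as the subject of "packed", so the gap sits immediately after word 4 ("insisted").
Base order: Owen had insisted that who had packed the device while an editor who hesitated had admitted a scout had apologized.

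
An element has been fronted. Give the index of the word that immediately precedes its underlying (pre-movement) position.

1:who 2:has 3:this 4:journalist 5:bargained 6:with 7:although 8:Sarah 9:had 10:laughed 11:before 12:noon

6

The displaced element is "who" (word 1).
It functions as the object of the preposition "with" of "bargained", so the gap sits immediately after word 6 ("with").
Base order: This journalist has bargained with who although Sarah had laughed before noon.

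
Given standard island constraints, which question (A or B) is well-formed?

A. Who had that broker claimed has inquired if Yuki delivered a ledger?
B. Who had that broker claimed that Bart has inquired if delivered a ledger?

In B, the wh-phrase is extracted from inside a wh-island (introduced by "if"), which blocks movement.
In A, the extraction path crosses only that-complement boundaries, which are transparent.
So A is grammatical.

A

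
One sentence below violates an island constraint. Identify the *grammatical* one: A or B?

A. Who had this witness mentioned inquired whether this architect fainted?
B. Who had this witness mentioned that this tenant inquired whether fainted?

A

In B, the wh-phrase is extracted from inside a wh-island (introduced by "whether"), which blocks movement.
In A, the extraction path crosses only that-complement boundaries, which are transparent.
So A is grammatical.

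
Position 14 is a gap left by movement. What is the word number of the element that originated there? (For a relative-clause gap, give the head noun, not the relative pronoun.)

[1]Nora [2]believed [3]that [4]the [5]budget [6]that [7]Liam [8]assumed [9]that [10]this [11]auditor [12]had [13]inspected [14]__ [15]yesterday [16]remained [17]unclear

5

The gap at 14 is the object of "inspected", inside a relative clause.
The relative pronoun is "that" (word 6); it is bound by the head noun immediately before it.
Its filler is the head noun "budget", at word 5.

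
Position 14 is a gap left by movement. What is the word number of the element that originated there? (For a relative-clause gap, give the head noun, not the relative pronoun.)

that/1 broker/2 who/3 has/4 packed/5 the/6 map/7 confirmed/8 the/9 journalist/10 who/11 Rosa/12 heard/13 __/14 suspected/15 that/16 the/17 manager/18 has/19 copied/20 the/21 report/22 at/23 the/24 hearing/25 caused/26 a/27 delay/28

The gap at 14 is the subject of "suspected", inside a relative clause.
The relative pronoun is "who" (word 11); it is bound by the head noun immediately before it.
Its filler is the head noun "journalist", at word 10.

10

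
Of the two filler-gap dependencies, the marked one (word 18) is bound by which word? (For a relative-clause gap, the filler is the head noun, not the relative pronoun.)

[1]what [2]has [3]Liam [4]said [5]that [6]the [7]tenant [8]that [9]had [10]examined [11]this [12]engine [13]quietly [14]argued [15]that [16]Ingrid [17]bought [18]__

1

The marked gap is the direct object of "bought".
Its filler is the fronted wh-phrase "what", at word 1.
(The other dependency links word 7 to a gap after word 8.)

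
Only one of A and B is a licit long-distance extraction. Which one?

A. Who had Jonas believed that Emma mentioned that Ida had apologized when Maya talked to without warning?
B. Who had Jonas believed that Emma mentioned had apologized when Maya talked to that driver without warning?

B

In A, the wh-phrase is extracted from inside an adjunct island (introduced by "when"), which blocks movement.
In B, the extraction path crosses only that-complement boundaries, which are transparent.
So B is grammatical.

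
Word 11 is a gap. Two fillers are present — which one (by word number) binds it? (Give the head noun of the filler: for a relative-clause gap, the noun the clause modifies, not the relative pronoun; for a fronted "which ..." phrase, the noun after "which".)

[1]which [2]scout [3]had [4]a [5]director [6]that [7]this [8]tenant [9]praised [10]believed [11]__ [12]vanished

2

The marked gap is the subject of "vanished".
Its filler is the fronted wh-phrase "which scout", at word 2.
(The other dependency links word 5 to a gap after word 9.)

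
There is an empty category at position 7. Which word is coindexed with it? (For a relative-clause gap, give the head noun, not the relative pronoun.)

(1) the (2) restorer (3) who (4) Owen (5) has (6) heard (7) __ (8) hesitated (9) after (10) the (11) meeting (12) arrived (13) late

The gap at 7 is the subject of "hesitated", inside a relative clause.
The relative pronoun is "who" (word 3); it is bound by the head noun immediately before it.
Its filler is the head noun "restorer", at word 2.

2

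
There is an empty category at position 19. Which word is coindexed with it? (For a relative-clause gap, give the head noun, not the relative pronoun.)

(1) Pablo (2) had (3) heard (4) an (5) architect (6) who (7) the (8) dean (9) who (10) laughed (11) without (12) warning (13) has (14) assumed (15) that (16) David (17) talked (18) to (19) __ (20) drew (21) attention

The gap at 19 is the prepositional object of "talked", inside a relative clause.
The relative pronoun is "who" (word 6); it is bound by the head noun immediately before it.
Its filler is the head noun "architect", at word 5.

5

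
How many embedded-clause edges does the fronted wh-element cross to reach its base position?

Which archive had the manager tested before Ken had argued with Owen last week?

"which archive" originates inside the matrix clause — no clause boundary is crossed.

0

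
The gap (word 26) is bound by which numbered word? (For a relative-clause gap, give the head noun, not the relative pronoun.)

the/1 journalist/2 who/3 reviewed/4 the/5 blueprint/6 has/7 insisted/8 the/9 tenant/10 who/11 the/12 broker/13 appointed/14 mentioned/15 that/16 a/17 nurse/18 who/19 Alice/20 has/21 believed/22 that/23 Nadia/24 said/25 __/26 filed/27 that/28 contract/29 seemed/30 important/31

18

The gap at 26 is the subject of "filed", inside a relative clause.
The relative pronoun is "who" (word 19); it is bound by the head noun immediately before it.
Its filler is the head noun "nurse", at word 18.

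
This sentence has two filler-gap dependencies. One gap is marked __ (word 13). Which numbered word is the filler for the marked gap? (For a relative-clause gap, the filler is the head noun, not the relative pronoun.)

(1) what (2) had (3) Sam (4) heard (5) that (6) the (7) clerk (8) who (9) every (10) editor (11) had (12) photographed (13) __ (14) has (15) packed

7

The marked gap is inside the relative clause, the direct object of "photographed".
Its filler is the head noun "clerk" (via "who"), at word 7.
(The other dependency links word 1 to a gap after word 15.)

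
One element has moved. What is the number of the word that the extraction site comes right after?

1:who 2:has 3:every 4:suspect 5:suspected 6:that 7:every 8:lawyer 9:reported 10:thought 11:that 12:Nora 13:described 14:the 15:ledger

9

The displaced element is "who" (word 1).
It is linked across 2 clause boundaries (that → Ø).
It functions as the subject of "thought", so the gap sits immediately after word 9 ("reported").
Base order: Every suspect has suspected that every lawyer reported who thought that Nora described the ledger.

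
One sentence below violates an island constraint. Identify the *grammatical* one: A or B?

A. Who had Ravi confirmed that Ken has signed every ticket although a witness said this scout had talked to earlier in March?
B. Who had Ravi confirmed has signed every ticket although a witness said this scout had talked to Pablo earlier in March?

In A, the wh-phrase is extracted from inside an adjunct island (introduced by "although"), which blocks movement.
In B, the extraction path crosses only that-complement boundaries, which are transparent.
So B is grammatical.

B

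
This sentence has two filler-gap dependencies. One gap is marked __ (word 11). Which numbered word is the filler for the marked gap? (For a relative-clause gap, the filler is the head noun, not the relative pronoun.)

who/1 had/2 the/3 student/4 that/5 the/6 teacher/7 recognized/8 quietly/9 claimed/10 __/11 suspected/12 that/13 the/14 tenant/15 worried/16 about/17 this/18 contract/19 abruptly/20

The marked gap is the subject of "suspected".
Its filler is the fronted wh-phrase "who", at word 1.
(The other dependency links word 4 to a gap after word 8.)

1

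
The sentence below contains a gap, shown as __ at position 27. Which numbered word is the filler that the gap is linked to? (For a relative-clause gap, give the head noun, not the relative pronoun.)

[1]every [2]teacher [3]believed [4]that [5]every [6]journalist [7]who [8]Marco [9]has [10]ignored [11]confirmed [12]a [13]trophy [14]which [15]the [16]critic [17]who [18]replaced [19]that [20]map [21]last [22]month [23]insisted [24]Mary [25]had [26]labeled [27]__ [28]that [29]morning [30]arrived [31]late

The gap at 27 is the object of "labeled", inside a relative clause.
The relative pronoun is "which" (word 14); it is bound by the head noun immediately before it.
Its filler is the head noun "trophy", at word 13.

13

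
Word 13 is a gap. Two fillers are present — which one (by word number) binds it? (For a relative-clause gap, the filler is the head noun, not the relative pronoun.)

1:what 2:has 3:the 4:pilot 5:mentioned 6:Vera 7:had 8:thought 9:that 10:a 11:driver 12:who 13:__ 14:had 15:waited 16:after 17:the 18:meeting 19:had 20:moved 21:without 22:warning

The marked gap is inside the relative clause, the subject of "waited".
Its filler is the head noun "driver" (via "who"), at word 11.
(The other dependency links word 1 to a gap after word 20.)

11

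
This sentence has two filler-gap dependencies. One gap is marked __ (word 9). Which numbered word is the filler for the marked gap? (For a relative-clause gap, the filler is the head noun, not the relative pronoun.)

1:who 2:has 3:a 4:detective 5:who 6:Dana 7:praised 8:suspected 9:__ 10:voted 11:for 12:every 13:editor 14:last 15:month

1

The marked gap is the subject of "voted".
Its filler is the fronted wh-phrase "who", at word 1.
(The other dependency links word 4 to a gap after word 7.)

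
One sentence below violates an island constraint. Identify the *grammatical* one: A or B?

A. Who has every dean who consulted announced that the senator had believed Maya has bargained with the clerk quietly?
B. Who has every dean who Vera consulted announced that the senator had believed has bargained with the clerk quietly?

B

In A, the wh-phrase is extracted from inside a complex-NP island (relative clause) (introduced by "who"), which blocks movement.
In B, the extraction path crosses only that-complement boundaries, which are transparent.
So B is grammatical.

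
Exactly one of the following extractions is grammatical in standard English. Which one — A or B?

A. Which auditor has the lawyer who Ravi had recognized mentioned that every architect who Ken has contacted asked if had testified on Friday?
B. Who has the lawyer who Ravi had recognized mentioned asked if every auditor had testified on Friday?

In A, the wh-phrase is extracted from inside a wh-island (introduced by "if"), which blocks movement.
In B, the extraction path crosses only that-complement boundaries, which are transparent.
So B is grammatical.

B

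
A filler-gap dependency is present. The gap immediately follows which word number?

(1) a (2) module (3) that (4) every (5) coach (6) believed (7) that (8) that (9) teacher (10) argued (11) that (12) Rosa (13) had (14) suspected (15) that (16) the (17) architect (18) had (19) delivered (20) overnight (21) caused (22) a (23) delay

The displaced element is "a module" (word 2).
It is linked across 3 clause boundaries (that → that → that).
It functions as the direct object of "delivered", so the gap sits immediately after word 19 ("delivered").
Base order: Every coach believed that that teacher argued that Rosa had suspected that the architect had delivered a module overnight.

19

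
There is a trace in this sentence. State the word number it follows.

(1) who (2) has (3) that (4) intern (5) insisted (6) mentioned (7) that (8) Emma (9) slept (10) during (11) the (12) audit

The displaced element is "who" (word 1).
It is linked across 1 clause boundary (Ø).
It functions as the subject of "mentioned", so the gap sits immediately after word 5 ("insisted").
Base order: That intern has insisted that who mentioned that Emma slept during the audit.

5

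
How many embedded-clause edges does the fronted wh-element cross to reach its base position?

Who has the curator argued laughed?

1

"who" is extracted from the subject of "laughed".
Boundaries crossed, outermost first: [Ø] — 1 in total.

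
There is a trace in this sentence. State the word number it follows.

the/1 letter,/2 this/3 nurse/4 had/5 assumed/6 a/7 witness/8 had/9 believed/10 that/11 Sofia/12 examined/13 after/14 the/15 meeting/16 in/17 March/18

The displaced element is "the letter" (word 2).
It is linked across 2 clause boundaries (Ø → that).
It functions as the direct object of "examined", so the gap sits immediately after word 13 ("examined").
Base order: This nurse had assumed a witness had believed that Sofia examined the letter after the meeting in March.

13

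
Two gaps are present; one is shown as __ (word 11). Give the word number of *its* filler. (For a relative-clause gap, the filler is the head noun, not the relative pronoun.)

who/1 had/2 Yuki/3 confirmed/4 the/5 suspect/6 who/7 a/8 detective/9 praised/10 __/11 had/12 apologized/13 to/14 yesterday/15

The marked gap is inside the relative clause, the direct object of "praised".
Its filler is the head noun "suspect" (via "who"), at word 6.
(The other dependency links word 1 to a gap after word 14.)

6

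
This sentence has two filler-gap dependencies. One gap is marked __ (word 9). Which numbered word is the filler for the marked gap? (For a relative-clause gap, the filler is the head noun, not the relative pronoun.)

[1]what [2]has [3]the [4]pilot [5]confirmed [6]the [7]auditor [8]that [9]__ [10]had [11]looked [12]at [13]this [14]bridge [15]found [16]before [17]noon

The marked gap is inside the relative clause, the subject of "looked".
Its filler is the head noun "auditor" (via "that"), at word 7.
(The other dependency links word 1 to a gap after word 15.)

7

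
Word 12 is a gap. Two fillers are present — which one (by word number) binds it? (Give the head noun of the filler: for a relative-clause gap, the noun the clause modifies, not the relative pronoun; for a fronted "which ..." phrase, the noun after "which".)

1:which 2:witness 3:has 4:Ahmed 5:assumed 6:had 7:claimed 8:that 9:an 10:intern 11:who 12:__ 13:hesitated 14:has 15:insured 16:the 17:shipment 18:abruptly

The marked gap is inside the relative clause, the subject of "hesitated".
Its filler is the head noun "intern" (via "who"), at word 10.
(The other dependency links word 2 to a gap after word 5.)

10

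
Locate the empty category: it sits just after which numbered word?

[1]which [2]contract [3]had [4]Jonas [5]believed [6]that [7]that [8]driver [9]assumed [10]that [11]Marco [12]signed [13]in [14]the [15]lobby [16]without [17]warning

12

The displaced element is "which contract" (word 2).
It is linked across 2 clause boundaries (that → that).
It functions as the direct object of "signed", so the gap sits immediately after word 12 ("signed").
Base order: Jonas had believed that that driver assumed that Marco signed which contract in the lobby without warning.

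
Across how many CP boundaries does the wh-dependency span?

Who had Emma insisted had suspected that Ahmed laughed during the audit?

1

"who" is extracted from the subject of "suspected".
Boundaries crossed, outermost first: [Ø] — 1 in total.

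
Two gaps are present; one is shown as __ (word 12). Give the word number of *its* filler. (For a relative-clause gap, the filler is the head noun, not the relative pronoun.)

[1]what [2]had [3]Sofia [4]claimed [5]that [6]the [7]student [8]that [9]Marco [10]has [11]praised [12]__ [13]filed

7

The marked gap is inside the relative clause, the direct object of "praised".
Its filler is the head noun "student" (via "that"), at word 7.
(The other dependency links word 1 to a gap after word 13.)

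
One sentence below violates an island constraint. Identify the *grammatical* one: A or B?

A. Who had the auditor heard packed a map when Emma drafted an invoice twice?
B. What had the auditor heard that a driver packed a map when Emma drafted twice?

A

In B, the wh-phrase is extracted from inside an adjunct island (introduced by "when"), which blocks movement.
In A, the extraction path crosses only that-complement boundaries, which are transparent.
So A is grammatical.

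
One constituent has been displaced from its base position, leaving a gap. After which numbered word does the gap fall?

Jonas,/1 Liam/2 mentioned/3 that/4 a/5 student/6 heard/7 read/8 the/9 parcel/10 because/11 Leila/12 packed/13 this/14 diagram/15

7

The displaced element is "Jonas" (word 1).
It is linked across 2 clause boundaries (that → Ø).
It functions as the subject of "read", so the gap sits immediately after word 7 ("heard").
Base order: Liam mentioned that a student heard that Jonas read the parcel because Leila packed this diagram.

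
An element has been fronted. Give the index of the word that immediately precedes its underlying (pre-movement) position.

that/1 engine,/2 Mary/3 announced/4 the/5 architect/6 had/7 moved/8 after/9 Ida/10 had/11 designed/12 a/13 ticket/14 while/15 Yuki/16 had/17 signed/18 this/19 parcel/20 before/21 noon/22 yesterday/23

The displaced element is "that engine" (word 2).
It is linked across 1 clause boundary (Ø).
It functions as the direct object of "moved", so the gap sits immediately after word 8 ("moved").
Base order: Mary announced the architect had moved that engine after Ida had designed a ticket while Yuki had signed this parcel before noon yesterday.

8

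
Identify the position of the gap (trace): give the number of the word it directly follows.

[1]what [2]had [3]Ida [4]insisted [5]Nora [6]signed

The displaced element is "what" (word 1).
It is linked across 1 clause boundary (Ø).
It functions as the direct object of "signed", so the gap sits immediately after word 6 ("signed").
Base order: Ida had insisted Nora signed what.

6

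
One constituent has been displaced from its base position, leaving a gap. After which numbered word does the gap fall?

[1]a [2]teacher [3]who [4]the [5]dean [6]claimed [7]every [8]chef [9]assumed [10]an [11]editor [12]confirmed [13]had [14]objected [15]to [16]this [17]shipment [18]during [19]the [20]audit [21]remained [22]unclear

12

The displaced element is "a teacher" (word 2).
It is linked across 3 clause boundaries (Ø → Ø → Ø).
It functions as the subject of "objected", so the gap sits immediately after word 12 ("confirmed").
Base order: The dean claimed every chef assumed an editor confirmed that a teacher had objected to this shipment during the audit.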